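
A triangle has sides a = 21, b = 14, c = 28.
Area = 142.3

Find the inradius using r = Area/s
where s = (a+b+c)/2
s = (21 + 14 + 28)/2 = 63/2 = 31.5
r = Area/s = 142.3/31.5 ≈ 4.51746

r = 4.517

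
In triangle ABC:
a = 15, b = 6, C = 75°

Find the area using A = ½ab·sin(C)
A = ½·a·b·sin(C) = ½·15·6·sin(75°)
sin(75°) ≈ 0.965926
A ≈ ½·90·0.965926 = 45·0.965926 ≈ 43.4667

Area = 43.47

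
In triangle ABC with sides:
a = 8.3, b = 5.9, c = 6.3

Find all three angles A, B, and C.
Law of cosines for each angle (a² = 68.89, b² = 34.81, c² = 39.69):
cos(A) = (b² + c² − a²)/(2bc) = (34.81 + 39.69 − 68.89)/(2·5.9·6.3) = 5.61/74.34 ≈ 0.0754641  ⇒  A ≈ 85.6721°
cos(B) = (a² + c² − b²)/(2ac) = (68.89 + 39.69 − 34.81)/(2·8.3·6.3) = 73.77/104.58 ≈ 0.705393  ⇒  B ≈ 45.1387°
cos(C) = (a² + b² − c²)/(2ab) = (68.89 + 34.81 − 39.69)/(2·8.3·5.9) = 64.01/97.94 ≈ 0.653563  ⇒  C ≈ 49.1892°
Check: A + B + C ≈ 180°

A = 85.67°, B = 45.14°, C = 49.19°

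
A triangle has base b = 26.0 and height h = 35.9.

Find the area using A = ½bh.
A = ½·b·h = ½·26.0·35.9 = ½·933.4 = 466.7

Area = 466.7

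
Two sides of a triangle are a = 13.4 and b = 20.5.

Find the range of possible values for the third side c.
Triangle inequality: |a − b| < c < a + b
|a − b| = |13.4 − 20.5| = 7.1
a + b = 13.4 + 20.5 = 33.9

7.1 < c < 33.9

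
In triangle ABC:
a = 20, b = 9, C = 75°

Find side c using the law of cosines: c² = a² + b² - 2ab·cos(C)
c² = 20² + 9² − 2·20·9·cos(75°)
cos(75°) ≈ 0.258819
c² ≈ 400 + 81 − 360·(0.258819) ≈ 481 − 93.1749 ≈ 387.825
c ≈ √387.825 ≈ 19.6933

c = 19.69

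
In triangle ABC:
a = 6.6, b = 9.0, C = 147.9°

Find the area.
Two sides and the included angle (SAS): A = ½·a·b·sin(C) = ½·6.6·9.0·sin(147.9°)
sin(147.9°) ≈ 0.531399
A ≈ ½·59.4·0.531399 = 29.7·0.531399 ≈ 15.7825

Area = 15.78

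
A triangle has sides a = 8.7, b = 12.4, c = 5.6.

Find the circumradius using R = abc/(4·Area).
First find the area with Heron's formula.
s = (8.7 + 12.4 + 5.6)/2 = 13.35
Area = √(s(s−a)(s−b)(s−c)) = √(13.35·4.65·0.95·7.75) ≈ √457.046 ≈ 21.3786
abc = 8.7·12.4·5.6 = 604.128
R = abc/(4·Area) ≈ 604.128/(4·21.3786) = 604.128/85.5145 ≈ 7.06463

R = 7.065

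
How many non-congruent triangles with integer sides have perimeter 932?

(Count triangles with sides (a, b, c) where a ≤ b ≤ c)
Let a ≤ b ≤ c with a + b + c = 932. The only binding inequality is a + b > c, i.e. 932 − c > c, so c < 932/2; and c ≥ 932/3 since c is the largest side.
So 311 ≤ c ≤ 465. For each c, b runs from ⌈(932 − c)/2⌉ up to c (then a = 932 − b − c satisfies 1 ≤ a ≤ b automatically), giving c − ⌈(932 − c)/2⌉ + 1 choices.
Summing over c: 1 + 3 + 4 + 6 + … + 231 + 232  (155 terms, c = 311, …, 465) = 18096
Check (closed form: nearest integer to p²/48 for even p, (p+3)²/48 for odd p): 932²/48 = 868624/48 ≈ 18096.33 → 18096

18096 triangles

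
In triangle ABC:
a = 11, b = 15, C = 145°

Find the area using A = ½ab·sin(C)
A = ½·a·b·sin(C) = ½·11·15·sin(145°)
sin(145°) ≈ 0.573576
A ≈ ½·165·0.573576 = 82.5·0.573576 ≈ 47.3201

Area = 47.32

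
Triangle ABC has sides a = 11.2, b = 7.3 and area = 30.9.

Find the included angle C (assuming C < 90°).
Area = ½·a·b·sin(C)  ⇒  sin(C) = 2·Area/(a·b) = 2·30.9/(11.2·7.3) = 61.8/81.76 ≈ 0.755871
C = arcsin(0.755871) ≈ 49.1015° (taking the acute solution since C < 90°)

C = 49.1°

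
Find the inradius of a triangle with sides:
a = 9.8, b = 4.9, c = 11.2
r = Area/s where s is the semi-perimeter.
s = (9.8 + 4.9 + 11.2)/2 = 25.9/2 = 12.95
Area = √(s(s−a)(s−b)(s−c)) = √(12.95·3.15·8.05·1.75) ≈ √574.664 ≈ 23.9722
r ≈ 23.9722/12.95 ≈ 1.85113

r = 1.851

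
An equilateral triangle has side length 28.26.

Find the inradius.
r = Area/s with s the semi-perimeter.
Area = (√3/4)·28.26² = (√3/4)·798.6276 ≈ 0.433013·798.6276 ≈ 345.816
s = 3·28.26/2 = 42.39
r ≈ 345.816/42.39 ≈ 8.15796
(Equivalently r = side/(2√3) = 28.26/3.4641 ≈ 8.15796.)

r = 8.158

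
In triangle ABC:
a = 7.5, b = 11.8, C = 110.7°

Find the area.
Two sides and the included angle (SAS): A = ½·a·b·sin(C) = ½·7.5·11.8·sin(110.7°)
sin(110.7°) ≈ 0.935444
A ≈ ½·88.5·0.935444 = 44.25·0.935444 ≈ 41.3934

Area = 41.39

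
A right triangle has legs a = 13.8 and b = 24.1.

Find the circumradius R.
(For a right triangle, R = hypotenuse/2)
Hypotenuse c = √(a² + b²) = √(190.44 + 580.81) = √771.25 ≈ 27.7714
R = c/2 ≈ 27.7714/2 ≈ 13.8857

R = 13.89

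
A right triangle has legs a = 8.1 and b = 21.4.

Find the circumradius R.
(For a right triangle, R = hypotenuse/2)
Hypotenuse c = √(a² + b²) = √(65.61 + 457.96) = √523.57 ≈ 22.8817
R = c/2 ≈ 22.8817/2 ≈ 11.4408

R = 11.44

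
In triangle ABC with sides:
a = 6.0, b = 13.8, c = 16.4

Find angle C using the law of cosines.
c² = a² + b² − 2ab·cos(C)  ⇒  cos(C) = (a² + b² − c²)/(2ab)
cos(C) = (6.0² + 13.8² − 16.4²)/(2·6.0·13.8) = (36 + 190.44 − 268.96)/165.6 = -42.52/165.6 ≈ -0.256763
C = arccos(-0.256763) ≈ 104.878°

C = 104.9°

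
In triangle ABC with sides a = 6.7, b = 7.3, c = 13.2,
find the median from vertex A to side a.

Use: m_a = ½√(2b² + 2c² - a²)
m_a = ½√(2·7.3² + 2·13.2² − 6.7²) = ½√(2·53.29 + 2·174.24 − 44.89) = ½√(106.58 + 348.48 − 44.89) = ½√410.17
√410.17 ≈ 20.2527, so m_a ≈ 10.1263

m_a = 10.13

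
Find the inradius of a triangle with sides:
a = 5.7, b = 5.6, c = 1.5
r = Area/s where s is the semi-perimeter.
s = (5.7 + 5.6 + 1.5)/2 = 12.8/2 = 6.4
Area = √(s(s−a)(s−b)(s−c)) = √(6.4·0.7·0.8·4.9) ≈ √17.5616 ≈ 4.19066
r ≈ 4.19066/6.4 ≈ 0.65479

r = 0.6548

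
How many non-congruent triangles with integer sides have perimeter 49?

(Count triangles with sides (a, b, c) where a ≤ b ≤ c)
Let a ≤ b ≤ c with a + b + c = 49. The only binding inequality is a + b > c, i.e. 49 − c > c, so c < 49/2; and c ≥ 49/3 since c is the largest side.
So 17 ≤ c ≤ 24. For each c, b runs from ⌈(49 − c)/2⌉ up to c (then a = 49 − b − c satisfies 1 ≤ a ≤ b automatically), giving c − ⌈(49 − c)/2⌉ + 1 choices.
Summing over c: 2 + 3 + 5 + 6 + 8 + 9 + 11 + 12 = 56
Check (closed form: nearest integer to p²/48 for even p, (p+3)²/48 for odd p): (49+3)²/48 = 52²/48 = 2704/48 ≈ 56.33 → 56

56 triangles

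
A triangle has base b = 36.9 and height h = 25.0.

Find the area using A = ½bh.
A = ½·b·h = ½·36.9·25.0 = ½·922.5 = 461.25

Area = 461.25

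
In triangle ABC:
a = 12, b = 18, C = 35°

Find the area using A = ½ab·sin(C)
A = ½·a·b·sin(C) = ½·12·18·sin(35°)
sin(35°) ≈ 0.573576
A ≈ ½·216·0.573576 = 108·0.573576 ≈ 61.9463

Area = 61.95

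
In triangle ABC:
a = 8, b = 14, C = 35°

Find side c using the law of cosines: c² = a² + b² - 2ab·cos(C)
c² = 8² + 14² − 2·8·14·cos(35°)
cos(35°) ≈ 0.819152
c² ≈ 64 + 196 − 224·(0.819152) ≈ 260 − 183.49 ≈ 76.5099
c ≈ √76.5099 ≈ 8.747

c = 8.747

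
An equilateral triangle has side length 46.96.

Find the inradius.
r = Area/s with s the semi-perimeter.
Area = (√3/4)·46.96² = (√3/4)·2205.2416 ≈ 0.433013·2205.2416 ≈ 954.898
s = 3·46.96/2 = 70.44
r ≈ 954.898/70.44 ≈ 13.5562
(Equivalently r = side/(2√3) = 46.96/3.4641 ≈ 13.5562.)

r = 13.56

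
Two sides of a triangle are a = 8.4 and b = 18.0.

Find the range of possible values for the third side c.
Triangle inequality: |a − b| < c < a + b
|a − b| = |8.4 − 18.0| = 9.6
a + b = 8.4 + 18.0 = 26.4

9.6 < c < 26.4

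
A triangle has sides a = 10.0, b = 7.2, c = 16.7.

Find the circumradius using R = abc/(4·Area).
First find the area with Heron's formula.
s = (10.0 + 7.2 + 16.7)/2 = 16.95
Area = √(s(s−a)(s−b)(s−c)) = √(16.95·6.95·9.75·0.25) ≈ √287.144 ≈ 16.9453
abc = 10.0·7.2·16.7 = 1202.4
R = abc/(4·Area) ≈ 1202.4/(4·16.9453) = 1202.4/67.7812 ≈ 17.7394

R = 17.74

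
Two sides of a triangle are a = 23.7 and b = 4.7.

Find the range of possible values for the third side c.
Triangle inequality: |a − b| < c < a + b
|a − b| = |23.7 − 4.7| = 19
a + b = 23.7 + 4.7 = 28.4

19 < c < 28.4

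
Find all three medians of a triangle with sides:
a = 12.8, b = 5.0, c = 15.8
Median formula: m_a = ½√(2b² + 2c² − a²) (and cyclically). a² = 163.84, b² = 25, c² = 249.64.
m_a = ½√(2·25 + 2·249.64 − 163.84) = ½√385.44 ≈ ½·19.6326 ≈ 9.81631
m_b = ½√(2·163.84 + 2·249.64 − 25) = ½√801.96 ≈ ½·28.3189 ≈ 14.1594
m_c = ½√(2·163.84 + 2·25 − 249.64) = ½√128.04 ≈ ½·11.3155 ≈ 5.65774

m_a = 9.816, m_b = 14.16, m_c = 5.658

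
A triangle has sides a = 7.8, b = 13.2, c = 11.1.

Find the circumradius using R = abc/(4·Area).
First find the area with Heron's formula.
s = (7.8 + 13.2 + 11.1)/2 = 16.05
Area = √(s(s−a)(s−b)(s−c)) = √(16.05·8.25·2.85·4.95) ≈ √1868.01 ≈ 43.2205
abc = 7.8·13.2·11.1 = 1142.856
R = abc/(4·Area) ≈ 1142.856/(4·43.2205) = 1142.856/172.882 ≈ 6.61062

R = 6.611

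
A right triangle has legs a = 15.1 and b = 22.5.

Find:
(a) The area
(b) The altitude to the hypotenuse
(a) The legs are perpendicular, so Area = ½·a·b = ½·15.1·22.5 = ½·339.75 = 169.875
(b) Hypotenuse c = √(a² + b²) = √(228.01 + 506.25) = √734.26 ≈ 27.0972
    Area = ½·c·h_c  ⇒  h_c = 2·Area/c = 339.75/27.0972 ≈ 12.5382

Area = 169.875, h_c = 12.54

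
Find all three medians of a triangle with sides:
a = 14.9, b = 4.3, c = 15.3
Median formula: m_a = ½√(2b² + 2c² − a²) (and cyclically). a² = 222.01, b² = 18.49, c² = 234.09.
m_a = ½√(2·18.49 + 2·234.09 − 222.01) = ½√283.15 ≈ ½·16.8271 ≈ 8.41353
m_b = ½√(2·222.01 + 2·234.09 − 18.49) = ½√893.71 ≈ ½·29.895 ≈ 14.9475
m_c = ½√(2·222.01 + 2·18.49 − 234.09) = ½√246.91 ≈ ½·15.7134 ≈ 7.85669

m_a = 8.414, m_b = 14.95, m_c = 7.857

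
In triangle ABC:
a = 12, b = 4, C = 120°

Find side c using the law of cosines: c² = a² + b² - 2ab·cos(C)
c² = 12² + 4² − 2·12·4·cos(120°)
cos(120°) ≈ -0.5
c² ≈ 144 + 16 − 96·(-0.5) ≈ 160 + 48 ≈ 208
c ≈ √208 ≈ 14.4222

c = 14.42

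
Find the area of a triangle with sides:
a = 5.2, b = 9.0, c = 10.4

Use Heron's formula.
s = (5.2 + 9.0 + 10.4)/2 = 24.6/2 = 12.3
s − a = 7.1, s − b = 3.3, s − c = 1.9
s(s−a)(s−b)(s−c) = 12.3·7.1·3.3·1.9 ≈ 547.559
Area = √547.559 ≈ 23.4

Area = 23.4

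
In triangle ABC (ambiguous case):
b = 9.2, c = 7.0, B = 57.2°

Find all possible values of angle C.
b/sin(B) = c/sin(C)  ⇒  sin(C) = c·sin(B)/b = 7.0·sin(57.2°)/9.2
sin(57.2°) ≈ 0.840567
sin(C) ≈ 7.0·0.840567/9.2 ≈ 5.88397/9.2 ≈ 0.639562
Candidate 1: C₁ = arcsin(0.639562) ≈ 39.7591°  →  A = 180° − 57.2° − 39.7591° ≈ 83.0409° > 0, valid
Candidate 2: C₂ = 180° − C₁ ≈ 140.241°  →  A = 180° − 57.2° − 140.241° ≈ -17.4409° ≤ 0, not a valid triangle

C = 39.76° (one solution)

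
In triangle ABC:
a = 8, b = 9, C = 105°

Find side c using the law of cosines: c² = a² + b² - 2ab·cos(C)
c² = 8² + 9² − 2·8·9·cos(105°)
cos(105°) ≈ -0.258819
c² ≈ 64 + 81 − 144·(-0.258819) ≈ 145 + 37.2699 ≈ 182.27
c ≈ √182.27 ≈ 13.5007

c = 13.5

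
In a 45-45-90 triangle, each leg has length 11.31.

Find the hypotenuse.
In a 45-45-90 triangle the sides are in ratio 1 : 1 : √2, so hypotenuse = leg·√2.
Hypotenuse = 11.31·√2 ≈ 11.31·1.41421 ≈ 15.9948

Hypotenuse = 11.31√2 = 15.99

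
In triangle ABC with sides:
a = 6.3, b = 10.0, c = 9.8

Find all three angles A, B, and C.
Law of cosines for each angle (a² = 39.69, b² = 100, c² = 96.04):
cos(A) = (b² + c² − a²)/(2bc) = (100 + 96.04 − 39.69)/(2·10.0·9.8) = 156.35/196 ≈ 0.797704  ⇒  A ≈ 37.0886°
cos(B) = (a² + c² − b²)/(2ac) = (39.69 + 96.04 − 100)/(2·6.3·9.8) = 35.73/123.48 ≈ 0.289359  ⇒  B ≈ 73.1804°
cos(C) = (a² + b² − c²)/(2ab) = (39.69 + 100 − 96.04)/(2·6.3·10.0) = 43.65/126 ≈ 0.346429  ⇒  C ≈ 69.731°
Check: A + B + C ≈ 180°

A = 37.09°, B = 73.18°, C = 69.73°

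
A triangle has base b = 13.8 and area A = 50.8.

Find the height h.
A = ½·b·h  ⇒  h = 2A/b = 2·50.8/13.8 = 101.6/13.8 ≈ 7.36232

h = 7.362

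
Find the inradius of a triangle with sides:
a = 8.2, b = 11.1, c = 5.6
r = Area/s where s is the semi-perimeter.
s = (8.2 + 11.1 + 5.6)/2 = 24.9/2 = 12.45
Area = √(s(s−a)(s−b)(s−c)) = √(12.45·4.25·1.35·6.85) ≈ √489.308 ≈ 22.1203
r ≈ 22.1203/12.45 ≈ 1.77673

r = 1.777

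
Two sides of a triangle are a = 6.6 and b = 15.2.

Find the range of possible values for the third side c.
Triangle inequality: |a − b| < c < a + b
|a − b| = |6.6 − 15.2| = 8.6
a + b = 6.6 + 15.2 = 21.8

8.6 < c < 21.8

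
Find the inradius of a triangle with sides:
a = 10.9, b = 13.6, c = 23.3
r = Area/s where s is the semi-perimeter.
s = (10.9 + 13.6 + 23.3)/2 = 47.8/2 = 23.9
Area = √(s(s−a)(s−b)(s−c)) = √(23.9·13·10.3·0.6) ≈ √1920.13 ≈ 43.8192
r ≈ 43.8192/23.9 ≈ 1.83344

r = 1.833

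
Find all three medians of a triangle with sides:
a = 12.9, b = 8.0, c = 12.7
Median formula: m_a = ½√(2b² + 2c² − a²) (and cyclically). a² = 166.41, b² = 64, c² = 161.29.
m_a = ½√(2·64 + 2·161.29 − 166.41) = ½√284.17 ≈ ½·16.8573 ≈ 8.42867
m_b = ½√(2·166.41 + 2·161.29 − 64) = ½√591.4 ≈ ½·24.3187 ≈ 12.1594
m_c = ½√(2·166.41 + 2·64 − 161.29) = ½√299.53 ≈ ½·17.3069 ≈ 8.65347

m_a = 8.429, m_b = 12.16, m_c = 8.653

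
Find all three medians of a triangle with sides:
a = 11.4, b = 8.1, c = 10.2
Median formula: m_a = ½√(2b² + 2c² − a²) (and cyclically). a² = 129.96, b² = 65.61, c² = 104.04.
m_a = ½√(2·65.61 + 2·104.04 − 129.96) = ½√209.34 ≈ ½·14.4686 ≈ 7.23429
m_b = ½√(2·129.96 + 2·104.04 − 65.61) = ½√402.39 ≈ ½·20.0597 ≈ 10.0298
m_c = ½√(2·129.96 + 2·65.61 − 104.04) = ½√287.1 ≈ ½·16.944 ≈ 8.47201

m_a = 7.234, m_b = 10.03, m_c = 8.472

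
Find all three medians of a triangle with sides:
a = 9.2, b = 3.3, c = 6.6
Median formula: m_a = ½√(2b² + 2c² − a²) (and cyclically). a² = 84.64, b² = 10.89, c² = 43.56.
m_a = ½√(2·10.89 + 2·43.56 − 84.64) = ½√24.26 ≈ ½·4.92544 ≈ 2.46272
m_b = ½√(2·84.64 + 2·43.56 − 10.89) = ½√245.51 ≈ ½·15.6688 ≈ 7.83438
m_c = ½√(2·84.64 + 2·10.89 − 43.56) = ½√147.5 ≈ ½·12.145 ≈ 6.07248

m_a = 2.463, m_b = 7.834, m_c = 6.072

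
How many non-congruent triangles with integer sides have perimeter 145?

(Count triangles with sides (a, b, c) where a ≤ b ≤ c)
Let a ≤ b ≤ c with a + b + c = 145. The only binding inequality is a + b > c, i.e. 145 − c > c, so c < 145/2; and c ≥ 145/3 since c is the largest side.
So 49 ≤ c ≤ 72. For each c, b runs from ⌈(145 − c)/2⌉ up to c (then a = 145 − b − c satisfies 1 ≤ a ≤ b automatically), giving c − ⌈(145 − c)/2⌉ + 1 choices.
Summing over c: 2 + 3 + 5 + 6 + … + 35 + 36  (24 terms, c = 49, …, 72) = 456
Check (closed form: nearest integer to p²/48 for even p, (p+3)²/48 for odd p): (145+3)²/48 = 148²/48 = 21904/48 ≈ 456.33 → 456

456 triangles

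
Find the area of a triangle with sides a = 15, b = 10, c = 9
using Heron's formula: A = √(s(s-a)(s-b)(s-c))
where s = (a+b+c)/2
s = (15 + 10 + 9)/2 = 34/2 = 17
s − a = 2, s − b = 7, s − c = 8
s(s−a)(s−b)(s−c) = 17·2·7·8 = 1904
Area = √1904 ≈ 43.6348

s = 17.0, Area = 43.63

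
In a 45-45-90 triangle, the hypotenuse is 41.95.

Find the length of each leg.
In a 45-45-90 triangle hypotenuse = leg·√2, so leg = hypotenuse/√2.
Leg = 41.95/√2 ≈ 41.95/1.41421 ≈ 29.6631

Each leg = 29.66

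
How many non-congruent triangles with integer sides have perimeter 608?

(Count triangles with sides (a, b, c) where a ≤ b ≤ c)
Let a ≤ b ≤ c with a + b + c = 608. The only binding inequality is a + b > c, i.e. 608 − c > c, so c < 608/2; and c ≥ 608/3 since c is the largest side.
So 203 ≤ c ≤ 303. For each c, b runs from ⌈(608 − c)/2⌉ up to c (then a = 608 − b − c satisfies 1 ≤ a ≤ b automatically), giving c − ⌈(608 − c)/2⌉ + 1 choices.
Summing over c: 1 + 3 + 4 + 6 + … + 150 + 151  (101 terms, c = 203, …, 303) = 7701
Check (closed form: nearest integer to p²/48 for even p, (p+3)²/48 for odd p): 608²/48 = 369664/48 ≈ 7701.33 → 7701

7701 triangles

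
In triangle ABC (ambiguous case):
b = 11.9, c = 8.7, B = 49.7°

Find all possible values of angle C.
b/sin(B) = c/sin(C)  ⇒  sin(C) = c·sin(B)/b = 8.7·sin(49.7°)/11.9
sin(49.7°) ≈ 0.762668
sin(C) ≈ 8.7·0.762668/11.9 ≈ 6.63521/11.9 ≈ 0.557581
Candidate 1: C₁ = arcsin(0.557581) ≈ 33.8887°  →  A = 180° − 49.7° − 33.8887° ≈ 96.4113° > 0, valid
Candidate 2: C₂ = 180° − C₁ ≈ 146.111°  →  A = 180° − 49.7° − 146.111° ≈ -15.8113° ≤ 0, not a valid triangle

C = 33.89° (one solution)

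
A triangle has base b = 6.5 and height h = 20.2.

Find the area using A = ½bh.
A = ½·b·h = ½·6.5·20.2 = ½·131.3 = 65.65

Area = 65.65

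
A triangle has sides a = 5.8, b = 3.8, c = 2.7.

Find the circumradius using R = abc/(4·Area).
First find the area with Heron's formula.
s = (5.8 + 3.8 + 2.7)/2 = 6.15
Area = √(s(s−a)(s−b)(s−c)) = √(6.15·0.35·2.35·3.45) ≈ √17.4514 ≈ 4.17749
abc = 5.8·3.8·2.7 = 59.508
R = abc/(4·Area) ≈ 59.508/(4·4.17749) = 59.508/16.7099 ≈ 3.56123

R = 3.561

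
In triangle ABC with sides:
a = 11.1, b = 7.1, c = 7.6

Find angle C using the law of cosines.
c² = a² + b² − 2ab·cos(C)  ⇒  cos(C) = (a² + b² − c²)/(2ab)
cos(C) = (11.1² + 7.1² − 7.6²)/(2·11.1·7.1) = (123.21 + 50.41 − 57.76)/157.62 = 115.86/157.62 ≈ 0.735059
C = arccos(0.735059) ≈ 42.6878°

C = 42.69°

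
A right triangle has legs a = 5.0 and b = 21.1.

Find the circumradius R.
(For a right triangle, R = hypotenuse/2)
Hypotenuse c = √(a² + b²) = √(25 + 445.21) = √470.21 ≈ 21.6843
R = c/2 ≈ 21.6843/2 ≈ 10.8422

R = 10.84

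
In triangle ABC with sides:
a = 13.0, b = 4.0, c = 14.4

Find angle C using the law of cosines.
c² = a² + b² − 2ab·cos(C)  ⇒  cos(C) = (a² + b² − c²)/(2ab)
cos(C) = (13.0² + 4.0² − 14.4²)/(2·13.0·4.0) = (169 + 16 − 207.36)/104 = -22.36/104 ≈ -0.215
C = arccos(-0.215) ≈ 102.416°

C = 102.4°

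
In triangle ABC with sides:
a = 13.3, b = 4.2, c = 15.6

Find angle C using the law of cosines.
c² = a² + b² − 2ab·cos(C)  ⇒  cos(C) = (a² + b² − c²)/(2ab)
cos(C) = (13.3² + 4.2² − 15.6²)/(2·13.3·4.2) = (176.89 + 17.64 − 243.36)/111.72 = -48.83/111.72 ≈ -0.437075
C = arccos(-0.437075) ≈ 115.917°

C = 115.9°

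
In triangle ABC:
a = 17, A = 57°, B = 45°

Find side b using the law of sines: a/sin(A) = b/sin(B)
a/sin(A) = b/sin(B)  ⇒  b = a·sin(B)/sin(A) = 17·sin(45°)/sin(57°)
sin(45°) ≈ 0.707107, sin(57°) ≈ 0.838671
b ≈ 17·0.707107/0.838671 ≈ 12.0208/0.838671 ≈ 14.3332

b = 14.33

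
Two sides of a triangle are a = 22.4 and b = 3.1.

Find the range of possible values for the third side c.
Triangle inequality: |a − b| < c < a + b
|a − b| = |22.4 − 3.1| = 19.3
a + b = 22.4 + 3.1 = 25.5

19.3 < c < 25.5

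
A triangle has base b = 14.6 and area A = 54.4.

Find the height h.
A = ½·b·h  ⇒  h = 2A/b = 2·54.4/14.6 = 108.8/14.6 ≈ 7.45205

h = 7.452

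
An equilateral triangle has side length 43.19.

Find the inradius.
r = Area/s with s the semi-perimeter.
Area = (√3/4)·43.19² = (√3/4)·1865.3761 ≈ 0.433013·1865.3761 ≈ 807.732
s = 3·43.19/2 = 64.785
r ≈ 807.732/64.785 ≈ 12.4679
(Equivalently r = side/(2√3) = 43.19/3.4641 ≈ 12.4679.)

r = 12.47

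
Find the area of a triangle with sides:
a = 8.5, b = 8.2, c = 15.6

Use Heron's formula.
s = (8.5 + 8.2 + 15.6)/2 = 32.3/2 = 16.15
s − a = 7.65, s − b = 7.95, s − c = 0.55
s(s−a)(s−b)(s−c) = 16.15·7.65·7.95·0.55 ≈ 540.211
Area = √540.211 ≈ 23.2424

Area = 23.24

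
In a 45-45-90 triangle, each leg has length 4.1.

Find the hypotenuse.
In a 45-45-90 triangle the sides are in ratio 1 : 1 : √2, so hypotenuse = leg·√2.
Hypotenuse = 4.1·√2 ≈ 4.1·1.41421 ≈ 5.79828

Hypotenuse = 4.1√2 = 5.798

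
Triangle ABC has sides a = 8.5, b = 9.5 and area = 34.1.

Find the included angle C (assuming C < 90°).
Area = ½·a·b·sin(C)  ⇒  sin(C) = 2·Area/(a·b) = 2·34.1/(8.5·9.5) = 68.2/80.75 ≈ 0.844582
C = arcsin(0.844582) ≈ 57.6272° (taking the acute solution since C < 90°)

C = 57.63°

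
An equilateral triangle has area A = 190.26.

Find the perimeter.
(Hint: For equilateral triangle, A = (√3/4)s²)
A = (√3/4)s²  ⇒  s² = 4A/√3 = 4·190.26/√3 = 761.04/1.73205 ≈ 439.387
s ≈ √439.387 ≈ 20.9616
Perimeter = 3s ≈ 3·20.9616 ≈ 62.8847

Perimeter = 62.88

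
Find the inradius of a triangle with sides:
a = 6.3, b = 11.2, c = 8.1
r = Area/s where s is the semi-perimeter.
s = (6.3 + 11.2 + 8.1)/2 = 25.6/2 = 12.8
Area = √(s(s−a)(s−b)(s−c)) = √(12.8·6.5·1.6·4.7) ≈ √625.664 ≈ 25.0133
r ≈ 25.0133/12.8 ≈ 1.95416

r = 1.954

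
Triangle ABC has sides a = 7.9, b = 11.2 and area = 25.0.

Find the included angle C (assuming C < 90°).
Area = ½·a·b·sin(C)  ⇒  sin(C) = 2·Area/(a·b) = 2·25.0/(7.9·11.2) = 50/88.48 ≈ 0.565099
C = arcsin(0.565099) ≈ 34.4092° (taking the acute solution since C < 90°)

C = 34.41°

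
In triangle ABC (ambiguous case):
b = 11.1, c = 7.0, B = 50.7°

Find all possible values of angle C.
b/sin(B) = c/sin(C)  ⇒  sin(C) = c·sin(B)/b = 7.0·sin(50.7°)/11.1
sin(50.7°) ≈ 0.77384
sin(C) ≈ 7.0·0.77384/11.1 ≈ 5.41688/11.1 ≈ 0.488007
Candidate 1: C₁ = arcsin(0.488007) ≈ 29.2097°  →  A = 180° − 50.7° − 29.2097° ≈ 100.09° > 0, valid
Candidate 2: C₂ = 180° − C₁ ≈ 150.79°  →  A = 180° − 50.7° − 150.79° ≈ -21.4903° ≤ 0, not a valid triangle

C = 29.21° (one solution)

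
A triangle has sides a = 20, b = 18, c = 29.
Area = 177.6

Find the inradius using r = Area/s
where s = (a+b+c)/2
s = (20 + 18 + 29)/2 = 67/2 = 33.5
r = Area/s = 177.6/33.5 ≈ 5.30149

r = 5.301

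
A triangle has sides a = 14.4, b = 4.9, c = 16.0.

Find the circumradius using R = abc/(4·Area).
First find the area with Heron's formula.
s = (14.4 + 4.9 + 16.0)/2 = 17.65
Area = √(s(s−a)(s−b)(s−c)) = √(17.65·3.25·12.75·1.65) ≈ √1206.76 ≈ 34.7385
abc = 14.4·4.9·16.0 = 1128.96
R = abc/(4·Area) ≈ 1128.96/(4·34.7385) = 1128.96/138.954 ≈ 8.1247

R = 8.125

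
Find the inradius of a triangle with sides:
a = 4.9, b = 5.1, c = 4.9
r = Area/s where s is the semi-perimeter.
s = (4.9 + 5.1 + 4.9)/2 = 14.9/2 = 7.45
Area = √(s(s−a)(s−b)(s−c)) = √(7.45·2.55·2.35·2.55) ≈ √113.843 ≈ 10.6697
r ≈ 10.6697/7.45 ≈ 1.43217

r = 1.432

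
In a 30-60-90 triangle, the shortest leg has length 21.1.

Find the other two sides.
In a 30-60-90 triangle the sides are in ratio 1 : √3 : 2 (short leg : long leg : hypotenuse).
Long leg = 21.1·√3 ≈ 21.1·1.73205 ≈ 36.5463
Hypotenuse = 2·21.1 = 42.2

Long leg = 21.1√3 = 36.55, Hypotenuse = 42.2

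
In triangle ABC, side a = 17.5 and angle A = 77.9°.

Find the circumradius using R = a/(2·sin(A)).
R = a/(2·sin(A)) = 17.5/(2·sin(77.9°))
sin(77.9°) ≈ 0.977783
R ≈ 17.5/(2·0.977783) = 17.5/1.95557 ≈ 8.94881

R = 8.949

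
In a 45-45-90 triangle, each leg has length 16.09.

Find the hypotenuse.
In a 45-45-90 triangle the sides are in ratio 1 : 1 : √2, so hypotenuse = leg·√2.
Hypotenuse = 16.09·√2 ≈ 16.09·1.41421 ≈ 22.7547

Hypotenuse = 16.09√2 = 22.75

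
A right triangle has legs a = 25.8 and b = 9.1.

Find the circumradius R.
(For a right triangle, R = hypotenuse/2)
Hypotenuse c = √(a² + b²) = √(665.64 + 82.81) = √748.45 ≈ 27.3578
R = c/2 ≈ 27.3578/2 ≈ 13.6789

R = 13.68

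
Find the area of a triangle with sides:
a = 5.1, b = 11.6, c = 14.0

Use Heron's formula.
s = (5.1 + 11.6 + 14.0)/2 = 30.7/2 = 15.35
s − a = 10.25, s − b = 3.75, s − c = 1.35
s(s−a)(s−b)(s−c) = 15.35·10.25·3.75·1.35 ≈ 796.521
Area = √796.521 ≈ 28.2227

Area = 28.22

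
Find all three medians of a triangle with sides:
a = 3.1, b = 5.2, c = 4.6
Median formula: m_a = ½√(2b² + 2c² − a²) (and cyclically). a² = 9.61, b² = 27.04, c² = 21.16.
m_a = ½√(2·27.04 + 2·21.16 − 9.61) = ½√86.79 ≈ ½·9.31612 ≈ 4.65806
m_b = ½√(2·9.61 + 2·21.16 − 27.04) = ½√34.5 ≈ ½·5.87367 ≈ 2.93684
m_c = ½√(2·9.61 + 2·27.04 − 21.16) = ½√52.14 ≈ ½·7.2208 ≈ 3.6104

m_a = 4.658, m_b = 2.937, m_c = 3.61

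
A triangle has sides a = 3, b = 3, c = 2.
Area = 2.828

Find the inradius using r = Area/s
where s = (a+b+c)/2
s = (3 + 3 + 2)/2 = 8/2 = 4
r = Area/s = 2.828/4 ≈ 0.707

r = 0.707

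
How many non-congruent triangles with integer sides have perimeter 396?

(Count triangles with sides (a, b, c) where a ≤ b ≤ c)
Let a ≤ b ≤ c with a + b + c = 396. The only binding inequality is a + b > c, i.e. 396 − c > c, so c < 396/2; and c ≥ 396/3 since c is the largest side.
So 132 ≤ c ≤ 197. For each c, b runs from ⌈(396 − c)/2⌉ up to c (then a = 396 − b − c satisfies 1 ≤ a ≤ b automatically), giving c − ⌈(396 − c)/2⌉ + 1 choices.
Summing over c: 1 + 2 + 4 + 5 + … + 97 + 98  (66 terms, c = 132, …, 197) = 3267
Check (closed form: nearest integer to p²/48 for even p, (p+3)²/48 for odd p): 396²/48 = 156816/48 ≈ 3267.00 → 3267

3267 triangles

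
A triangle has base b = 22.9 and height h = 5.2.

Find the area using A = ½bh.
A = ½·b·h = ½·22.9·5.2 = ½·119.08 = 59.54

Area = 59.54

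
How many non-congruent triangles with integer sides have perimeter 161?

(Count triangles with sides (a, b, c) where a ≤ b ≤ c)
Let a ≤ b ≤ c with a + b + c = 161. The only binding inequality is a + b > c, i.e. 161 − c > c, so c < 161/2; and c ≥ 161/3 since c is the largest side.
So 54 ≤ c ≤ 80. For each c, b runs from ⌈(161 − c)/2⌉ up to c (then a = 161 − b − c satisfies 1 ≤ a ≤ b automatically), giving c − ⌈(161 − c)/2⌉ + 1 choices.
Summing over c: 1 + 3 + 4 + 6 + … + 39 + 40  (27 terms, c = 54, …, 80) = 560
Check (closed form: nearest integer to p²/48 for even p, (p+3)²/48 for odd p): (161+3)²/48 = 164²/48 = 26896/48 ≈ 560.33 → 560

560 triangles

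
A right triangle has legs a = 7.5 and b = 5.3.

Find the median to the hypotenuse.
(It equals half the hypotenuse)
Hypotenuse c = √(a² + b²) = √(56.25 + 28.09) = √84.34 ≈ 9.18368
Median to hypotenuse = c/2 ≈ 9.18368/2 ≈ 4.59184

Median = 4.592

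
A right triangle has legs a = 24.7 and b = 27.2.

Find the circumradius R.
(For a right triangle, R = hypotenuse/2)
Hypotenuse c = √(a² + b²) = √(610.09 + 739.84) = √1349.93 ≈ 36.7414
R = c/2 ≈ 36.7414/2 ≈ 18.3707

R = 18.37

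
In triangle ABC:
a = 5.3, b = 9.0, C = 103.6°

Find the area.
Two sides and the included angle (SAS): A = ½·a·b·sin(C) = ½·5.3·9.0·sin(103.6°)
sin(103.6°) ≈ 0.971961
A ≈ ½·47.7·0.971961 = 23.85·0.971961 ≈ 23.1813

Area = 23.18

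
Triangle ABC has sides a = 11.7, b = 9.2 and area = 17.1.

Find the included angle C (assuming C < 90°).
Area = ½·a·b·sin(C)  ⇒  sin(C) = 2·Area/(a·b) = 2·17.1/(11.7·9.2) = 34.2/107.64 ≈ 0.317726
C = arcsin(0.317726) ≈ 18.5254° (taking the acute solution since C < 90°)

C = 18.53°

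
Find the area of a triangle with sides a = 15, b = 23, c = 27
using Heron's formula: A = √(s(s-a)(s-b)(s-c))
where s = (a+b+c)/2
s = (15 + 23 + 27)/2 = 65/2 = 32.5
s − a = 17.5, s − b = 9.5, s − c = 5.5
s(s−a)(s−b)(s−c) = 32.5·17.5·9.5·5.5 = 29717.1875
Area = √29717.1875 ≈ 172.387

s = 32.5, Area = 172.4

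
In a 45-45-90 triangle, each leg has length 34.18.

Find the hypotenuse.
In a 45-45-90 triangle the sides are in ratio 1 : 1 : √2, so hypotenuse = leg·√2.
Hypotenuse = 34.18·√2 ≈ 34.18·1.41421 ≈ 48.3378

Hypotenuse = 34.18√2 = 48.34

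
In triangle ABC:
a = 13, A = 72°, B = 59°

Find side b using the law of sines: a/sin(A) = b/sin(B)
a/sin(A) = b/sin(B)  ⇒  b = a·sin(B)/sin(A) = 13·sin(59°)/sin(72°)
sin(59°) ≈ 0.857167, sin(72°) ≈ 0.951057
b ≈ 13·0.857167/0.951057 ≈ 11.1432/0.951057 ≈ 11.7166

b = 11.72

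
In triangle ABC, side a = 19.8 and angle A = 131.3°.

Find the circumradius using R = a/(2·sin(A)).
R = a/(2·sin(A)) = 19.8/(2·sin(131.3°))
sin(131.3°) ≈ 0.751264
R ≈ 19.8/(2·0.751264) = 19.8/1.50253 ≈ 13.1778

R = 13.18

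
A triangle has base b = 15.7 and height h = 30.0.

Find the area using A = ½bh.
A = ½·b·h = ½·15.7·30.0 = ½·471 = 235.5

Area = 235.5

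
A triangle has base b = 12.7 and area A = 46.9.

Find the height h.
A = ½·b·h  ⇒  h = 2A/b = 2·46.9/12.7 = 93.8/12.7 ≈ 7.38583

h = 7.386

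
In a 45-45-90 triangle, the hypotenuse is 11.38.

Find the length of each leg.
In a 45-45-90 triangle hypotenuse = leg·√2, so leg = hypotenuse/√2.
Leg = 11.38/√2 ≈ 11.38/1.41421 ≈ 8.04688

Each leg = 8.047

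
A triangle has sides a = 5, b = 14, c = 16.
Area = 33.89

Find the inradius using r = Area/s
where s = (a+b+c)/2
s = (5 + 14 + 16)/2 = 35/2 = 17.5
r = Area/s = 33.89/17.5 ≈ 1.93657

r = 1.937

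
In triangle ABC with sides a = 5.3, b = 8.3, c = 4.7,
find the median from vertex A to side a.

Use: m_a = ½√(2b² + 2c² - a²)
m_a = ½√(2·8.3² + 2·4.7² − 5.3²) = ½√(2·68.89 + 2·22.09 − 28.09) = ½√(137.78 + 44.18 − 28.09) = ½√153.87
√153.87 ≈ 12.4044, so m_a ≈ 6.20222

m_a = 6.202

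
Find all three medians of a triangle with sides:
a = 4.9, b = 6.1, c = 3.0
Median formula: m_a = ½√(2b² + 2c² − a²) (and cyclically). a² = 24.01, b² = 37.21, c² = 9.
m_a = ½√(2·37.21 + 2·9 − 24.01) = ½√68.41 ≈ ½·8.27103 ≈ 4.13552
m_b = ½√(2·24.01 + 2·9 − 37.21) = ½√28.81 ≈ ½·5.36749 ≈ 2.68375
m_c = ½√(2·24.01 + 2·37.21 − 9) = ½√113.44 ≈ ½·10.6508 ≈ 5.32541

m_a = 4.136, m_b = 2.684, m_c = 5.325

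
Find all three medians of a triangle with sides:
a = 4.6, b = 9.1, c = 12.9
Median formula: m_a = ½√(2b² + 2c² − a²) (and cyclically). a² = 21.16, b² = 82.81, c² = 166.41.
m_a = ½√(2·82.81 + 2·166.41 − 21.16) = ½√477.28 ≈ ½·21.8467 ≈ 10.9234
m_b = ½√(2·21.16 + 2·166.41 − 82.81) = ½√292.33 ≈ ½·17.0977 ≈ 8.54883
m_c = ½√(2·21.16 + 2·82.81 − 166.41) = ½√41.53 ≈ ½·6.44438 ≈ 3.22219

m_a = 10.92, m_b = 8.549, m_c = 3.222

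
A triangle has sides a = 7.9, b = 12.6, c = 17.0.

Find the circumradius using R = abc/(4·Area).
First find the area with Heron's formula.
s = (7.9 + 12.6 + 17.0)/2 = 18.75
Area = √(s(s−a)(s−b)(s−c)) = √(18.75·10.85·6.15·1.75) ≈ √2189.5 ≈ 46.7921
abc = 7.9·12.6·17.0 = 1692.18
R = abc/(4·Area) ≈ 1692.18/(4·46.7921) = 1692.18/187.168 ≈ 9.04096

R = 9.041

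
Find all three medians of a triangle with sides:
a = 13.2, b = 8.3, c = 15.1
Median formula: m_a = ½√(2b² + 2c² − a²) (and cyclically). a² = 174.24, b² = 68.89, c² = 228.01.
m_a = ½√(2·68.89 + 2·228.01 − 174.24) = ½√419.56 ≈ ½·20.4832 ≈ 10.2416
m_b = ½√(2·174.24 + 2·228.01 − 68.89) = ½√735.61 ≈ ½·27.1221 ≈ 13.5611
m_c = ½√(2·174.24 + 2·68.89 − 228.01) = ½√258.25 ≈ ½·16.0702 ≈ 8.03508

m_a = 10.24, m_b = 13.56, m_c = 8.035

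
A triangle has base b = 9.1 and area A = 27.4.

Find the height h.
A = ½·b·h  ⇒  h = 2A/b = 2·27.4/9.1 = 54.8/9.1 ≈ 6.02198

h = 6.022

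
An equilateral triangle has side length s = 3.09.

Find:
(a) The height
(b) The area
(a) The height splits the triangle into two 30-60-90 halves: h = s·√3/2 = 3.09·1.73205/2 ≈ 5.35204/2 ≈ 2.67602
(b) Area = (√3/4)·s² = (√3/4)·3.09² = (√3/4)·9.5481 ≈ 0.433013·9.5481 ≈ 4.13445

Height = 2.676, Area = 4.134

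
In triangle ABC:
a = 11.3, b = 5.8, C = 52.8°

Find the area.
Two sides and the included angle (SAS): A = ½·a·b·sin(C) = ½·11.3·5.8·sin(52.8°)
sin(52.8°) ≈ 0.79653
A ≈ ½·65.54·0.79653 = 32.77·0.79653 ≈ 26.1023

Area = 26.1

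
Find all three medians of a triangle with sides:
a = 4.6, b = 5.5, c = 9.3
Median formula: m_a = ½√(2b² + 2c² − a²) (and cyclically). a² = 21.16, b² = 30.25, c² = 86.49.
m_a = ½√(2·30.25 + 2·86.49 − 21.16) = ½√212.32 ≈ ½·14.5712 ≈ 7.2856
m_b = ½√(2·21.16 + 2·86.49 − 30.25) = ½√185.05 ≈ ½·13.6033 ≈ 6.80165
m_c = ½√(2·21.16 + 2·30.25 − 86.49) = ½√16.33 ≈ ½·4.04104 ≈ 2.02052

m_a = 7.286, m_b = 6.802, m_c = 2.021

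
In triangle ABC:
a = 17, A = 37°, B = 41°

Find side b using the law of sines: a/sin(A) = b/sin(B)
a/sin(A) = b/sin(B)  ⇒  b = a·sin(B)/sin(A) = 17·sin(41°)/sin(37°)
sin(41°) ≈ 0.656059, sin(37°) ≈ 0.601815
b ≈ 17·0.656059/0.601815 ≈ 11.153/0.601815 ≈ 18.5323

b = 18.53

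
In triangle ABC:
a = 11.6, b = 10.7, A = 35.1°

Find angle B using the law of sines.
a/sin(A) = b/sin(B)  ⇒  sin(B) = b·sin(A)/a = 10.7·sin(35.1°)/11.6
sin(35.1°) ≈ 0.575005
sin(B) ≈ 10.7·0.575005/11.6 ≈ 6.15256/11.6 ≈ 0.530393
B = arcsin(0.530393) ≈ 32.032°
(Since b ≤ a we need B ≤ A, so the obtuse alternative 180° − 32.032° ≈ 147.968° is rejected.)

B = 32.03°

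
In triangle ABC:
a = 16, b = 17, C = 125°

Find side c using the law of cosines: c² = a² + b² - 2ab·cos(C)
c² = 16² + 17² − 2·16·17·cos(125°)
cos(125°) ≈ -0.573576
c² ≈ 256 + 289 − 544·(-0.573576) ≈ 545 + 312.026 ≈ 857.026
c ≈ √857.026 ≈ 29.275

c = 29.27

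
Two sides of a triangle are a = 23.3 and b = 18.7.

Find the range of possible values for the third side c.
Triangle inequality: |a − b| < c < a + b
|a − b| = |23.3 − 18.7| = 4.6
a + b = 23.3 + 18.7 = 42

4.6 < c < 42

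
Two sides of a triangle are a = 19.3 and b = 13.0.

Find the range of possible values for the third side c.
Triangle inequality: |a − b| < c < a + b
|a − b| = |19.3 − 13.0| = 6.3
a + b = 19.3 + 13.0 = 32.3

6.3 < c < 32.3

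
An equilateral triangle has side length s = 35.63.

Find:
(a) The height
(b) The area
(a) The height splits the triangle into two 30-60-90 halves: h = s·√3/2 = 35.63·1.73205/2 ≈ 61.713/2 ≈ 30.8565
(b) Area = (√3/4)·s² = (√3/4)·35.63² = (√3/4)·1269.4969 ≈ 0.433013·1269.4969 ≈ 549.708

Height = 30.86, Area = 549.7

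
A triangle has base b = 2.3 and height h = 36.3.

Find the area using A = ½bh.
A = ½·b·h = ½·2.3·36.3 = ½·83.49 = 41.745

Area = 41.745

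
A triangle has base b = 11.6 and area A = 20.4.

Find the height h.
A = ½·b·h  ⇒  h = 2A/b = 2·20.4/11.6 = 40.8/11.6 ≈ 3.51724

h = 3.517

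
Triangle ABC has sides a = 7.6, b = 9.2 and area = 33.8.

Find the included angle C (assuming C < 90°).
Area = ½·a·b·sin(C)  ⇒  sin(C) = 2·Area/(a·b) = 2·33.8/(7.6·9.2) = 67.6/69.92 ≈ 0.966819
C = arcsin(0.966819) ≈ 75.1991° (taking the acute solution since C < 90°)

C = 75.2°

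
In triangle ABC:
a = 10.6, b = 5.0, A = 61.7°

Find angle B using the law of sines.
a/sin(A) = b/sin(B)  ⇒  sin(B) = b·sin(A)/a = 5.0·sin(61.7°)/10.6
sin(61.7°) ≈ 0.880477
sin(B) ≈ 5.0·0.880477/10.6 ≈ 4.40239/10.6 ≈ 0.41532
B = arcsin(0.41532) ≈ 24.5394°
(Since b ≤ a we need B ≤ A, so the obtuse alternative 180° − 24.5394° ≈ 155.461° is rejected.)

B = 24.54°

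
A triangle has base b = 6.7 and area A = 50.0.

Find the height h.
A = ½·b·h  ⇒  h = 2A/b = 2·50.0/6.7 = 100/6.7 ≈ 14.9254

h = 14.93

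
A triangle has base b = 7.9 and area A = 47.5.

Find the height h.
A = ½·b·h  ⇒  h = 2A/b = 2·47.5/7.9 = 95/7.9 ≈ 12.0253

h = 12.03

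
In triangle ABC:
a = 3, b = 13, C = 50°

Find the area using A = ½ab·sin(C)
A = ½·a·b·sin(C) = ½·3·13·sin(50°)
sin(50°) ≈ 0.766044
A ≈ ½·39·0.766044 = 19.5·0.766044 ≈ 14.9379

Area = 14.94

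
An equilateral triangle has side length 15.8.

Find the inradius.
r = Area/s with s the semi-perimeter.
Area = (√3/4)·15.8² = (√3/4)·249.64 ≈ 0.433013·249.64 ≈ 108.097
s = 3·15.8/2 = 23.7
r ≈ 108.097/23.7 ≈ 4.56107
(Equivalently r = side/(2√3) = 15.8/3.4641 ≈ 4.56107.)

r = 4.561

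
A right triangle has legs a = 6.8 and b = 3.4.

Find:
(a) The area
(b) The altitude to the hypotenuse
(a) The legs are perpendicular, so Area = ½·a·b = ½·6.8·3.4 = ½·23.12 = 11.56
(b) Hypotenuse c = √(a² + b²) = √(46.24 + 11.56) = √57.8 ≈ 7.60263
    Area = ½·c·h_c  ⇒  h_c = 2·Area/c = 23.12/7.60263 ≈ 3.04105

Area = 11.56, h_c = 3.041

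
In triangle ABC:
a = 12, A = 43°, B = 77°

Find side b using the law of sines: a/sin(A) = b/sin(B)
a/sin(A) = b/sin(B)  ⇒  b = a·sin(B)/sin(A) = 12·sin(77°)/sin(43°)
sin(77°) ≈ 0.97437, sin(43°) ≈ 0.681998
b ≈ 12·0.97437/0.681998 ≈ 11.6924/0.681998 ≈ 17.1444

b = 17.14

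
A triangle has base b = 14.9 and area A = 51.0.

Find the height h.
A = ½·b·h  ⇒  h = 2A/b = 2·51.0/14.9 = 102/14.9 ≈ 6.84564

h = 6.846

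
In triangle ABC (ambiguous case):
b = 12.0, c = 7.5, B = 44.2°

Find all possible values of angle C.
b/sin(B) = c/sin(C)  ⇒  sin(C) = c·sin(B)/b = 7.5·sin(44.2°)/12.0
sin(44.2°) ≈ 0.697165
sin(C) ≈ 7.5·0.697165/12.0 ≈ 5.22874/12.0 ≈ 0.435728
Candidate 1: C₁ = arcsin(0.435728) ≈ 25.8316°  →  A = 180° − 44.2° − 25.8316° ≈ 109.968° > 0, valid
Candidate 2: C₂ = 180° − C₁ ≈ 154.168°  →  A = 180° − 44.2° − 154.168° ≈ -18.3684° ≤ 0, not a valid triangle

C = 25.83° (one solution)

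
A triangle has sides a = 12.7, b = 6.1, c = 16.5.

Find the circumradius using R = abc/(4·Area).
First find the area with Heron's formula.
s = (12.7 + 6.1 + 16.5)/2 = 17.65
Area = √(s(s−a)(s−b)(s−c)) = √(17.65·4.95·11.55·1.15) ≈ √1160.46 ≈ 34.0655
abc = 12.7·6.1·16.5 = 1278.255
R = abc/(4·Area) ≈ 1278.255/(4·34.0655) = 1278.255/136.262 ≈ 9.38086

R = 9.381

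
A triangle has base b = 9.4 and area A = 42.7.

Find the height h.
A = ½·b·h  ⇒  h = 2A/b = 2·42.7/9.4 = 85.4/9.4 ≈ 9.08511

h = 9.085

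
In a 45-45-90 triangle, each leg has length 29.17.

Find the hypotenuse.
In a 45-45-90 triangle the sides are in ratio 1 : 1 : √2, so hypotenuse = leg·√2.
Hypotenuse = 29.17·√2 ≈ 29.17·1.41421 ≈ 41.2526

Hypotenuse = 29.17√2 = 41.25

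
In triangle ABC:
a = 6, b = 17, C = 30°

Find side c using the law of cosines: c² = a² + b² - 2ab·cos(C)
c² = 6² + 17² − 2·6·17·cos(30°)
cos(30°) ≈ 0.866025
c² ≈ 36 + 289 − 204·(0.866025) ≈ 325 − 176.669 ≈ 148.331
c ≈ √148.331 ≈ 12.1791

c = 12.18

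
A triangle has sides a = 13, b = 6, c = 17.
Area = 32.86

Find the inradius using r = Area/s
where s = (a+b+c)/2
s = (13 + 6 + 17)/2 = 36/2 = 18
r = Area/s = 32.86/18 ≈ 1.82556

r = 1.826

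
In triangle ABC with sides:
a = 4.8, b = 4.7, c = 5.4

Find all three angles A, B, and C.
Law of cosines for each angle (a² = 23.04, b² = 22.09, c² = 29.16):
cos(A) = (b² + c² − a²)/(2bc) = (22.09 + 29.16 − 23.04)/(2·4.7·5.4) = 28.21/50.76 ≈ 0.555753  ⇒  A ≈ 56.2374°
cos(B) = (a² + c² − b²)/(2ac) = (23.04 + 29.16 − 22.09)/(2·4.8·5.4) = 30.11/51.84 ≈ 0.580826  ⇒  B ≈ 54.4914°
cos(C) = (a² + b² − c²)/(2ab) = (23.04 + 22.09 − 29.16)/(2·4.8·4.7) = 15.97/45.12 ≈ 0.353945  ⇒  C ≈ 69.2712°
Check: A + B + C ≈ 180°

A = 56.24°, B = 54.49°, C = 69.27°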